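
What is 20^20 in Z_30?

Compute successive squares:
20 in binary is 10100, i.e. 20 = 16 + 4.
20^1 ≡ 20 (mod 30)
20^2 ≡ 20^2 = 400 ≡ 10 (mod 30)
20^4 ≡ 10^2 = 100 ≡ 10 (mod 30)
20^8 ≡ 10^2 = 100 ≡ 10 (mod 30)
20^16 ≡ 10^2 = 100 ≡ 10 (mod 30)
20^20 = 20^16 · 20^4 ≡ 10 · 10 (mod 30).
10 · 10 = 100 ≡ 10 (mod 30).

10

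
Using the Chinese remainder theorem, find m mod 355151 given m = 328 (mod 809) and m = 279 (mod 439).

809⁻¹ mod 439: 809·369 ≡ 1 (mod 439), so 809⁻¹ ≡ 369.
m = 328 + 809·((279 − 328)·369 mod 439) = 328 + 809·357 = 289141.

289141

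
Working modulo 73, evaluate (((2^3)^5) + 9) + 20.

20

(2)^3 ≡ 8 (mod 73)
(8)^5 ≡ 64 (mod 73)
64 + 9 = 73 ≡ 0 (mod 73)
0 + 20 = 20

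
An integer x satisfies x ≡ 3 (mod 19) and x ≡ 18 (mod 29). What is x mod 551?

19⁻¹ mod 29: 19×26 ≡ 1 (mod 29), so 19⁻¹ ≡ 26.
x = 3 + 19×((18 − 3)×26 mod 29) = 3 + 19×13 = 250.

250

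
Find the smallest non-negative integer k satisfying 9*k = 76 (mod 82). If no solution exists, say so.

54

gcd(9, 82) = 1, so a unique solution mod 82 exists.
9⁻¹ ≡ 73 (mod 82).
k ≡ 73*76 ≡ 54 (mod 82).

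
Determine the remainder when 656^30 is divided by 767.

597

30 in binary is 11110, i.e. 30 = 16 + 8 + 4 + 2.
656^1 ≡ 656 (mod 767)
656^2 ≡ 656^2 = 430336 ≡ 49 (mod 767)
656^4 ≡ 49^2 = 2401 ≡ 100 (mod 767)
656^8 ≡ 100^2 = 10000 ≡ 29 (mod 767)
656^16 ≡ 29^2 = 841 ≡ 74 (mod 767)
656^30 = 656^16 × 656^8 × 656^4 × 656^2 ≡ 74 × 29 × 100 × 49 (mod 767).
Accumulate the product:
74 × 29 = 2146 ≡ 612
612 × 100 = 61200 ≡ 607
607 × 49 = 29743 ≡ 597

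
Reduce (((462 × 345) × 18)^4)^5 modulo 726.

0

462 × 345 = 159390 ≡ 396 (mod 726)
396 × 18 = 7128 ≡ 594 (mod 726)
(594)^4 ≡ 0 (mod 726)
(0)^5 ≡ 0 (mod 726)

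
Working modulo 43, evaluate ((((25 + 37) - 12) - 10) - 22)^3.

25 + 37 = 62 ≡ 19 (mod 43)
19 - 12 = 7
7 - 10 = -3 ≡ 40 (mod 43)
40 - 22 = 18
(18)^3 ≡ 27 (mod 43)

27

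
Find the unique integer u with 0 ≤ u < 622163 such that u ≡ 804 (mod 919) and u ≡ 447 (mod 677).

919⁻¹ mod 677: 919×456 ≡ 1 (mod 677), so 919⁻¹ ≡ 456.
u = 804 + 919×((447 − 804)×456 mod 677) = 804 + 919×365 = 336239.
Check: 336239 mod 919 = 804, 336239 mod 677 = 447. ✓

336239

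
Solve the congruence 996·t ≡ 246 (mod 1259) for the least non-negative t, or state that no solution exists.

gcd(996, 1259) = 1, so a unique solution mod 1259 exists.
996⁻¹ ≡ 517 (mod 1259).
t ≡ 517·246 ≡ 23 (mod 1259).

23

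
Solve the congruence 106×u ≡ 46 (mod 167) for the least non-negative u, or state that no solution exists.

54

gcd(106, 167) = 1, so a unique solution mod 167 exists.
106⁻¹ ≡ 52 (mod 167).
u ≡ 52×46 ≡ 54 (mod 167).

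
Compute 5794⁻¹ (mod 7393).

Run the extended Euclidean algorithm:
7393 = 1*5794 + 1599
5794 = 3*1599 + 997
1599 = 1*997 + 602
997 = 1*602 + 395
602 = 1*395 + 207
395 = 1*207 + 188
207 = 1*188 + 19
188 = 9*19 + 17
19 = 1*17 + 2
17 = 8*2 + 1
2 = 2*1 + 0
gcd(5794, 7393) = 1, so the inverse exists.
Bézout: 1 = −2743*7393 + 3500*5794.
So 5794⁻¹ ≡ 3500 (mod 7393).

3500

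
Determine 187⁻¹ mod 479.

By the extended Euclidean algorithm:
479 = 2*187 + 105
187 = 1*105 + 82
105 = 1*82 + 23
82 = 3*23 + 13
23 = 1*13 + 10
13 = 1*10 + 3
10 = 3*3 + 1
3 = 3*1 + 0
gcd(187, 479) = 1, so the inverse exists.
Back-substitute for 1:
1 = 1*10 − 3*3
  = −3*13 + 4*10
  = 4*23 − 7*13
  = −7*82 + 25*23
  = 25*105 − 32*82
  = −32*187 + 57*105
  = 57*479 − 146*187
So 187⁻¹ ≡ −146 ≡ 333 (mod 479).

333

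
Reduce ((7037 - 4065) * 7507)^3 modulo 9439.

7037 - 4065 = 2972
2972 * 7507 = 22310804 ≡ 6447 (mod 9439)
(6447)^3 ≡ 2862 (mod 9439)

2862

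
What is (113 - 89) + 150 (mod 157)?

113 - 89 = 24
24 + 150 = 174 ≡ 17 (mod 157)

17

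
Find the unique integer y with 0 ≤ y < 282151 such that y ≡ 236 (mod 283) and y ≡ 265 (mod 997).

283⁻¹ mod 997: 283·613 ≡ 1 (mod 997), so 283⁻¹ ≡ 613.
y = 236 + 283·((265 − 236)·613 mod 997) = 236 + 283·828 = 234560.
Check: 234560 mod 283 = 236, 234560 mod 997 = 265. ✓

234560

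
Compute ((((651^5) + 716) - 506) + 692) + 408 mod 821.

216

(651)^5 ≡ 548 (mod 821)
548 + 716 = 1264 ≡ 443 (mod 821)
443 - 506 = -63 ≡ 758 (mod 821)
758 + 692 = 1450 ≡ 629 (mod 821)
629 + 408 = 1037 ≡ 216 (mod 821)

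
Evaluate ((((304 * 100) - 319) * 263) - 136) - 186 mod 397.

304 * 100 = 30400 ≡ 228 (mod 397)
228 - 319 = -91 ≡ 306 (mod 397)
306 * 263 = 80478 ≡ 284 (mod 397)
284 - 136 = 148
148 - 186 = -38 ≡ 359 (mod 397)

359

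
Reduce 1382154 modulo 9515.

2479

1382154 = 145*9515 + 2479, so 1382154 ≡ 2479 (mod 9515).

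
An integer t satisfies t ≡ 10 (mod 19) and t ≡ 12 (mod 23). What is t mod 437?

219

19⁻¹ mod 23: 19×17 ≡ 1 (mod 23), so 19⁻¹ ≡ 17.
t = 10 + 19×((12 − 10)×17 mod 23) = 10 + 19×11 = 219.
Check: 219 mod 19 = 10, 219 mod 23 = 12. ✓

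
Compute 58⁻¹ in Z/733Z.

594

733 = 12×58 + 37
58 = 1×37 + 21
37 = 1×21 + 16
21 = 1×16 + 5
16 = 3×5 + 1
5 = 5×1 + 0
gcd(58, 733) = 1, so the inverse exists.
Back-substitute for 1:
1 = 1×16 − 3×5
  = −3×21 + 4×16
  = 4×37 − 7×21
  = −7×58 + 11×37
  = 11×733 − 139×58
So 58⁻¹ ≡ −139 ≡ 594 (mod 733).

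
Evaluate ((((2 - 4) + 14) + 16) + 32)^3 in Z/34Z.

2 - 4 = -2 ≡ 32 (mod 34)
32 + 14 = 46 ≡ 12 (mod 34)
12 + 16 = 28
28 + 32 = 60 ≡ 26 (mod 34)
(26)^3 ≡ 32 (mod 34)

32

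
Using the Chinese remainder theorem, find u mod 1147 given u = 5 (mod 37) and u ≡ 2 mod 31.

560

37⁻¹ mod 31: 37*26 ≡ 1 (mod 31), so 37⁻¹ ≡ 26.
u = 5 + 37*((2 − 5)*26 mod 31) = 5 + 37*15 = 560.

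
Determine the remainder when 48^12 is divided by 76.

48^1 ≡ 48 (mod 76)
48^2 ≡ 48^2 = 2304 ≡ 24 (mod 76)
48^4 ≡ 24^2 = 576 ≡ 44 (mod 76)
48^8 ≡ 44^2 = 1936 ≡ 36 (mod 76)
48^12 = 48^8 · 48^4 ≡ 36 · 44 (mod 76).
36 · 44 = 1584 ≡ 64 (mod 76).

64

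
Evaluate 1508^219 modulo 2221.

2157

1508^1 ≡ 1508 (mod 2221)
1508^2 ≡ 1508^2 = 2274064 ≡ 1981 (mod 2221)
1508^4 ≡ 1981^2 = 3924361 ≡ 2075 (mod 2221)
1508^8 ≡ 2075^2 = 4305625 ≡ 1327 (mod 2221)
1508^16 ≡ 1327^2 = 1760929 ≡ 1897 (mod 2221)
1508^32 ≡ 1897^2 = 3598609 ≡ 589 (mod 2221)
1508^64 ≡ 589^2 = 346921 ≡ 445 (mod 2221)
1508^128 ≡ 445^2 = 198025 ≡ 356 (mod 2221)
1508^219 = 1508^128 · 1508^64 · 1508^16 · 1508^8 · 1508^2 · 1508^1 ≡ 356 · 445 · 1897 · 1327 · 1981 · 1508 (mod 2221).
Accumulate the product:
356 · 445 = 158420 ≡ 729
729 · 1897 = 1382913 ≡ 1451
1451 · 1327 = 1925477 ≡ 2091
2091 · 1981 = 4142271 ≡ 106
106 · 1508 = 159848 ≡ 2157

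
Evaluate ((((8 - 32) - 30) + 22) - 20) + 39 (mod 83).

8 - 32 = -24 ≡ 59 (mod 83)
59 - 30 = 29
29 + 22 = 51
51 - 20 = 31
31 + 39 = 70

70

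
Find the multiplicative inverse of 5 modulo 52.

21

Run the extended Euclidean algorithm:
52 = 10·5 + 2
5 = 2·2 + 1
2 = 2·1 + 0
gcd(5, 52) = 1, so the inverse exists.
Bézout: 1 = −2·52 + 21·5.
So 5⁻¹ ≡ 21 (mod 52).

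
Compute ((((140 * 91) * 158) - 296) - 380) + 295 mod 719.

140 * 91 = 12740 ≡ 517 (mod 719)
517 * 158 = 81686 ≡ 439 (mod 719)
439 - 296 = 143
143 - 380 = -237 ≡ 482 (mod 719)
482 + 295 = 777 ≡ 58 (mod 719)

58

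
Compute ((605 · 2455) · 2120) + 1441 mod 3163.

2126

605 · 2455 = 1485275 ≡ 1828 (mod 3163)
1828 · 2120 = 3875360 ≡ 685 (mod 3163)
685 + 1441 = 2126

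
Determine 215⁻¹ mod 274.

Apply the Euclidean algorithm and back-substitute:
274 = 1*215 + 59
215 = 3*59 + 38
59 = 1*38 + 21
38 = 1*21 + 17
21 = 1*17 + 4
17 = 4*4 + 1
4 = 4*1 + 0
gcd(215, 274) = 1, so the inverse exists.
Back-substitute for 1:
1 = 1*17 − 4*4
  = −4*21 + 5*17
  = 5*38 − 9*21
  = −9*59 + 14*38
  = 14*215 − 51*59
  = −51*274 + 65*215
So 215⁻¹ ≡ 65 (mod 274).

65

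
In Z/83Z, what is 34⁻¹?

22

83 = 2×34 + 15
34 = 2×15 + 4
15 = 3×4 + 3
4 = 1×3 + 1
3 = 3×1 + 0
gcd(34, 83) = 1, so the inverse exists.
Bézout: 1 = −9×83 + 22×34.
So 34⁻¹ ≡ 22 (mod 83).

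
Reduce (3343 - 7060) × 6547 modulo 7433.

443

3343 - 7060 = -3717 ≡ 3716 (mod 7433)
3716 × 6547 = 24328652 ≡ 443 (mod 7433)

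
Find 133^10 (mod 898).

By square-and-multiply:
133^1 ≡ 133 (mod 898)
133^2 ≡ 133^2 = 17689 ≡ 627 (mod 898)
133^4 ≡ 627^2 = 393129 ≡ 703 (mod 898)
133^8 ≡ 703^2 = 494209 ≡ 309 (mod 898)
133^10 = 133^8 × 133^2 ≡ 309 × 627 (mod 898).
309 × 627 = 193743 ≡ 673 (mod 898).

673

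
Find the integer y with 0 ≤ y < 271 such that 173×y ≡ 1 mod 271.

47

271 = 1*173 + 98
173 = 1*98 + 75
98 = 1*75 + 23
75 = 3*23 + 6
23 = 3*6 + 5
6 = 1*5 + 1
5 = 5*1 + 0
gcd(173, 271) = 1, so the inverse exists.
Back-substitute for 1:
1 = 1*6 − 1*5
  = −1*23 + 4*6
  = 4*75 − 13*23
  = −13*98 + 17*75
  = 17*173 − 30*98
  = −30*271 + 47*173
So 173⁻¹ ≡ 47 (mod 271).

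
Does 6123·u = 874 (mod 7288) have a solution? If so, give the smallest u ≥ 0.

5398

gcd(6123, 7288) = 1, so a unique solution mod 7288 exists.
6123⁻¹ ≡ 7019 (mod 7288).
u ≡ 7019·874 ≡ 5398 (mod 7288).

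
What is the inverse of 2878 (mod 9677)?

3971

By the extended Euclidean algorithm:
9677 = 3·2878 + 1043
2878 = 2·1043 + 792
1043 = 1·792 + 251
792 = 3·251 + 39
251 = 6·39 + 17
39 = 2·17 + 5
17 = 3·5 + 2
5 = 2·2 + 1
2 = 2·1 + 0
gcd(2878, 9677) = 1, so the inverse exists.
Back-substitute for 1:
1 = 1·5 − 2·2
  = −2·17 + 7·5
  = 7·39 − 16·17
  = −16·251 + 103·39
  = 103·792 − 325·251
  = −325·1043 + 428·792
  = 428·2878 − 1181·1043
  = −1181·9677 + 3971·2878
So 2878⁻¹ ≡ 3971 (mod 9677).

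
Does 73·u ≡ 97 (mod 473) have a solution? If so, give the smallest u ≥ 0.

gcd(73, 473) = 1, so a unique solution mod 473 exists.
73⁻¹ ≡ 162 (mod 473).
u ≡ 162·97 ≡ 105 (mod 473).

105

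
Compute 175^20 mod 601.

178

By square-and-multiply:
20 in binary is 10100, i.e. 20 = 16 + 4.
175^1 ≡ 175 (mod 601)
175^2 ≡ 175^2 = 30625 ≡ 575 (mod 601)
175^4 ≡ 575^2 = 330625 ≡ 75 (mod 601)
175^8 ≡ 75^2 = 5625 ≡ 216 (mod 601)
175^16 ≡ 216^2 = 46656 ≡ 379 (mod 601)
175^20 = 175^16 × 175^4 ≡ 379 × 75 (mod 601).
379 × 75 = 28425 ≡ 178 (mod 601).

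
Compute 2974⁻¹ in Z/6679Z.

By the extended Euclidean algorithm:
6679 = 2*2974 + 731
2974 = 4*731 + 50
731 = 14*50 + 31
50 = 1*31 + 19
31 = 1*19 + 12
19 = 1*12 + 7
12 = 1*7 + 5
7 = 1*5 + 2
5 = 2*2 + 1
2 = 2*1 + 0
gcd(2974, 6679) = 1, so the inverse exists.
Bézout: 1 = 1249*6679 − 2805*2974.
So 2974⁻¹ ≡ −2805 ≡ 3874 (mod 6679).

3874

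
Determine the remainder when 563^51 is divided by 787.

By square-and-multiply:
51 in binary is 110011, i.e. 51 = 32 + 16 + 2 + 1.
563^1 ≡ 563 (mod 787)
563^2 ≡ 563^2 = 316969 ≡ 595 (mod 787)
563^4 ≡ 595^2 = 354025 ≡ 662 (mod 787)
563^8 ≡ 662^2 = 438244 ≡ 672 (mod 787)
563^16 ≡ 672^2 = 451584 ≡ 633 (mod 787)
563^32 ≡ 633^2 = 400689 ≡ 106 (mod 787)
563^51 = 563^32 × 563^16 × 563^2 × 563^1 ≡ 106 × 633 × 595 × 563 (mod 787).
Accumulate the product:
106 × 633 = 67098 ≡ 203
203 × 595 = 120785 ≡ 374
374 × 563 = 210562 ≡ 433

433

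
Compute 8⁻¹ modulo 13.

Apply the Euclidean algorithm and back-substitute:
13 = 1·8 + 5
8 = 1·5 + 3
5 = 1·3 + 2
3 = 1·2 + 1
2 = 2·1 + 0
gcd(8, 13) = 1, so the inverse exists.
Back-substitute for 1:
1 = 1·3 − 1·2
  = −1·5 + 2·3
  = 2·8 − 3·5
  = −3·13 + 5·8
So 8⁻¹ ≡ 5 (mod 13).

5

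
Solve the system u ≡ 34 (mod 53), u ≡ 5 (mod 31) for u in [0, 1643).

53⁻¹ mod 31: 53*24 ≡ 1 (mod 31), so 53⁻¹ ≡ 24.
u = 34 + 53*((5 − 34)*24 mod 31) = 34 + 53*17 = 935.
Check: 935 mod 53 = 34, 935 mod 31 = 5. ✓

935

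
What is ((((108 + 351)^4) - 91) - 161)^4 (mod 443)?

121

108 + 351 = 459 ≡ 16 (mod 443)
(16)^4 ≡ 415 (mod 443)
415 - 91 = 324
324 - 161 = 163
(163)^4 ≡ 121 (mod 443)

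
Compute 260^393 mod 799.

437

Compute successive squares:
393 in binary is 110001001, i.e. 393 = 256 + 128 + 8 + 1.
260^1 ≡ 260 (mod 799)
260^2 ≡ 260^2 = 67600 ≡ 484 (mod 799)
260^4 ≡ 484^2 = 234256 ≡ 149 (mod 799)
260^8 ≡ 149^2 = 22201 ≡ 628 (mod 799)
260^16 ≡ 628^2 = 394384 ≡ 477 (mod 799)
260^32 ≡ 477^2 = 227529 ≡ 613 (mod 799)
260^64 ≡ 613^2 = 375769 ≡ 239 (mod 799)
260^128 ≡ 239^2 = 57121 ≡ 392 (mod 799)
260^256 ≡ 392^2 = 153664 ≡ 256 (mod 799)
260^393 = 260^256 * 260^128 * 260^8 * 260^1 ≡ 256 * 392 * 628 * 260 (mod 799).
Accumulate the product:
256 * 392 = 100352 ≡ 477
477 * 628 = 299556 ≡ 730
730 * 260 = 189800 ≡ 437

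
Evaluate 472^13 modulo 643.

By square-and-multiply:
13 in binary is 1101, i.e. 13 = 8 + 4 + 1.
472^1 ≡ 472 (mod 643)
472^2 ≡ 472^2 = 222784 ≡ 306 (mod 643)
472^4 ≡ 306^2 = 93636 ≡ 401 (mod 643)
472^8 ≡ 401^2 = 160801 ≡ 51 (mod 643)
472^13 = 472^8 · 472^4 · 472^1 ≡ 51 · 401 · 472 (mod 643).
Accumulate the product:
51 · 401 = 20451 ≡ 518
518 · 472 = 244496 ≡ 156

156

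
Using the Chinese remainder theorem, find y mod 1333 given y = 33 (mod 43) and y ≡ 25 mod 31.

43⁻¹ mod 31: 43×13 ≡ 1 (mod 31), so 43⁻¹ ≡ 13.
y = 33 + 43×((25 − 33)×13 mod 31) = 33 + 43×20 = 893.

893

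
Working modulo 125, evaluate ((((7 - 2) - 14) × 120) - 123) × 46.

37

7 - 2 = 5
5 - 14 = -9 ≡ 116 (mod 125)
116 × 120 = 13920 ≡ 45 (mod 125)
45 - 123 = -78 ≡ 47 (mod 125)
47 × 46 = 2162 ≡ 37 (mod 125)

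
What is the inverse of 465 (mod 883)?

357

By the extended Euclidean algorithm:
883 = 1*465 + 418
465 = 1*418 + 47
418 = 8*47 + 42
47 = 1*42 + 5
42 = 8*5 + 2
5 = 2*2 + 1
2 = 2*1 + 0
gcd(465, 883) = 1, so the inverse exists.
Back-substitute for 1:
1 = 1*5 − 2*2
  = −2*42 + 17*5
  = 17*47 − 19*42
  = −19*418 + 169*47
  = 169*465 − 188*418
  = −188*883 + 357*465
So 465⁻¹ ≡ 357 (mod 883).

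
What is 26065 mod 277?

26065 = 94·277 + 27, so 26065 ≡ 27 (mod 277).

27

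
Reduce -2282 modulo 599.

-2282 = -4*599 + 114, so -2282 ≡ 114 (mod 599).

114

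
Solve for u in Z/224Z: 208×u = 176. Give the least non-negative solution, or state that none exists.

3

gcd(208, 224) = 16, and 16 | 176, so solutions exist.
Divide through by 16: 13×u ≡ 11 (mod 14).
13⁻¹ ≡ 13 (mod 14).
u ≡ 13×11 ≡ 3 (mod 14).
The smallest non-negative solution is u = 3.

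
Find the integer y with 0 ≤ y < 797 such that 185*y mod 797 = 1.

Apply the Euclidean algorithm and back-substitute:
797 = 4·185 + 57
185 = 3·57 + 14
57 = 4·14 + 1
14 = 14·1 + 0
gcd(185, 797) = 1, so the inverse exists.
Back-substitute for 1:
1 = 1·57 − 4·14
  = −4·185 + 13·57
  = 13·797 − 56·185
So 185⁻¹ ≡ −56 ≡ 741 (mod 797).

741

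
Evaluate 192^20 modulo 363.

177

Compute successive squares:
20 in binary is 10100, i.e. 20 = 16 + 4.
192^1 ≡ 192 (mod 363)
192^2 ≡ 192^2 = 36864 ≡ 201 (mod 363)
192^4 ≡ 201^2 = 40401 ≡ 108 (mod 363)
192^8 ≡ 108^2 = 11664 ≡ 48 (mod 363)
192^16 ≡ 48^2 = 2304 ≡ 126 (mod 363)
192^20 = 192^16 × 192^4 ≡ 126 × 108 (mod 363).
126 × 108 = 13608 ≡ 177 (mod 363).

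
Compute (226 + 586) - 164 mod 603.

45

226 + 586 = 812 ≡ 209 (mod 603)
209 - 164 = 45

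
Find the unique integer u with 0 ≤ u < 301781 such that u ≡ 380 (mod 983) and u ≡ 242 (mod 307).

983⁻¹ mod 307: 983×104 ≡ 1 (mod 307), so 983⁻¹ ≡ 104.
u = 380 + 983×((242 − 380)×104 mod 307) = 380 + 983×77 = 76071.

76071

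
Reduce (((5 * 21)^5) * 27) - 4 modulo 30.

11

5 * 21 = 105 ≡ 15 (mod 30)
(15)^5 ≡ 15 (mod 30)
15 * 27 = 405 ≡ 15 (mod 30)
15 - 4 = 11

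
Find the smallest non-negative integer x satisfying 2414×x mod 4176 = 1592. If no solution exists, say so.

gcd(2414, 4176) = 2, and 2 | 1592, so solutions exist.
Divide through by 2: 1207×x = 796 (mod 2088).
1207⁻¹ ≡ 775 (mod 2088).
x ≡ 775×796 ≡ 940 (mod 2088).
The smallest non-negative solution is x = 940.

940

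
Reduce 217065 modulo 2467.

2436

217065 = 87*2467 + 2436, so 217065 ≡ 2436 (mod 2467).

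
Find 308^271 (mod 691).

271 in binary is 100001111, i.e. 271 = 256 + 8 + 4 + 2 + 1.
308^1 ≡ 308 (mod 691)
308^2 ≡ 308^2 = 94864 ≡ 197 (mod 691)
308^4 ≡ 197^2 = 38809 ≡ 113 (mod 691)
308^8 ≡ 113^2 = 12769 ≡ 331 (mod 691)
308^16 ≡ 331^2 = 109561 ≡ 383 (mod 691)
308^32 ≡ 383^2 = 146689 ≡ 197 (mod 691)
308^64 ≡ 197^2 = 38809 ≡ 113 (mod 691)
308^128 ≡ 113^2 = 12769 ≡ 331 (mod 691)
308^256 ≡ 331^2 = 109561 ≡ 383 (mod 691)
308^271 = 308^256 * 308^8 * 308^4 * 308^2 * 308^1 ≡ 383 * 331 * 113 * 197 * 308 (mod 691).
Accumulate the product:
383 * 331 = 126773 ≡ 320
320 * 113 = 36160 ≡ 228
228 * 197 = 44916 ≡ 1
1 * 308 = 308

308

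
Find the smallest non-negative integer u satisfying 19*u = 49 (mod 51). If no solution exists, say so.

gcd(19, 51) = 1, so a unique solution mod 51 exists.
19⁻¹ ≡ 43 (mod 51).
u ≡ 43*49 ≡ 16 (mod 51).

16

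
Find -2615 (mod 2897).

-2615 = -1×2897 + 282, so -2615 ≡ 282 (mod 2897).

282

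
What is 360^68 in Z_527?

319

By square-and-multiply:
68 in binary is 1000100, i.e. 68 = 64 + 4.
360^1 ≡ 360 (mod 527)
360^2 ≡ 360^2 = 129600 ≡ 485 (mod 527)
360^4 ≡ 485^2 = 235225 ≡ 183 (mod 527)
360^8 ≡ 183^2 = 33489 ≡ 288 (mod 527)
360^16 ≡ 288^2 = 82944 ≡ 205 (mod 527)
360^32 ≡ 205^2 = 42025 ≡ 392 (mod 527)
360^64 ≡ 392^2 = 153664 ≡ 307 (mod 527)
360^68 = 360^64 * 360^4 ≡ 307 * 183 (mod 527).
307 * 183 = 56181 ≡ 319 (mod 527).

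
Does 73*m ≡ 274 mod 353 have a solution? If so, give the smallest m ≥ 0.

173

gcd(73, 353) = 1, so a unique solution mod 353 exists.
73⁻¹ ≡ 324 (mod 353).
m ≡ 324*274 ≡ 173 (mod 353).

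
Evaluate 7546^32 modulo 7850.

5566

By square-and-multiply:
7546^1 ≡ 7546 (mod 7850)
7546^2 ≡ 7546^2 = 56942116 ≡ 6066 (mod 7850)
7546^4 ≡ 6066^2 = 36796356 ≡ 3406 (mod 7850)
7546^8 ≡ 3406^2 = 11600836 ≡ 6386 (mod 7850)
7546^16 ≡ 6386^2 = 40780996 ≡ 246 (mod 7850)
7546^32 ≡ 246^2 = 60516 ≡ 5566 (mod 7850)
So 7546^32 ≡ 5566 (mod 7850).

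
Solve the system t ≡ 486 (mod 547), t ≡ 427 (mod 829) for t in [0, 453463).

166227

547⁻¹ mod 829: 547*585 ≡ 1 (mod 829), so 547⁻¹ ≡ 585.
t = 486 + 547*((427 − 486)*585 mod 829) = 486 + 547*303 = 166227.
Check: 166227 mod 547 = 486, 166227 mod 829 = 427. ✓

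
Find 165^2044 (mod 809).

393

By square-and-multiply:
2044 in binary is 11111111100, i.e. 2044 = 1024 + 512 + 256 + 128 + 64 + 32 + 16 + 8 + 4.
165^1 ≡ 165 (mod 809)
165^2 ≡ 165^2 = 27225 ≡ 528 (mod 809)
165^4 ≡ 528^2 = 278784 ≡ 488 (mod 809)
165^8 ≡ 488^2 = 238144 ≡ 298 (mod 809)
165^16 ≡ 298^2 = 88804 ≡ 623 (mod 809)
165^32 ≡ 623^2 = 388129 ≡ 618 (mod 809)
165^64 ≡ 618^2 = 381924 ≡ 76 (mod 809)
165^128 ≡ 76^2 = 5776 ≡ 113 (mod 809)
165^256 ≡ 113^2 = 12769 ≡ 634 (mod 809)
165^512 ≡ 634^2 = 401956 ≡ 692 (mod 809)
165^1024 ≡ 692^2 = 478864 ≡ 745 (mod 809)
165^2044 = 165^1024 × 165^512 × 165^256 × 165^128 × 165^64 × 165^32 × 165^16 × 165^8 × 165^4 ≡ 745 × 692 × 634 × 113 × 76 × 618 × 623 × 298 × 488 (mod 809).
Accumulate the product:
745 × 692 = 515540 ≡ 207
207 × 634 = 131238 ≡ 180
180 × 113 = 20340 ≡ 115
115 × 76 = 8740 ≡ 650
650 × 618 = 401700 ≡ 436
436 × 623 = 271628 ≡ 613
613 × 298 = 182674 ≡ 649
649 × 488 = 316712 ≡ 393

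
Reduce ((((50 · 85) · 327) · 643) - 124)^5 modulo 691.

53

50 · 85 = 4250 ≡ 104 (mod 691)
104 · 327 = 34008 ≡ 149 (mod 691)
149 · 643 = 95807 ≡ 449 (mod 691)
449 - 124 = 325
(325)^5 ≡ 53 (mod 691)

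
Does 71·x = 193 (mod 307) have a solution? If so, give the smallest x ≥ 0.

180

gcd(71, 307) = 1, so a unique solution mod 307 exists.
71⁻¹ ≡ 160 (mod 307).
x ≡ 160·193 ≡ 180 (mod 307).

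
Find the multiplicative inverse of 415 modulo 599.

599 = 1·415 + 184
415 = 2·184 + 47
184 = 3·47 + 43
47 = 1·43 + 4
43 = 10·4 + 3
4 = 1·3 + 1
3 = 3·1 + 0
gcd(415, 599) = 1, so the inverse exists.
Back-substitute for 1:
1 = 1·4 − 1·3
  = −1·43 + 11·4
  = 11·47 − 12·43
  = −12·184 + 47·47
  = 47·415 − 106·184
  = −106·599 + 153·415
So 415⁻¹ ≡ 153 (mod 599).

153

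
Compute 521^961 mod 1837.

Compute successive squares:
961 in binary is 1111000001, i.e. 961 = 512 + 256 + 128 + 64 + 1.
521^1 ≡ 521 (mod 1837)
521^2 ≡ 521^2 = 271441 ≡ 1402 (mod 1837)
521^4 ≡ 1402^2 = 1965604 ≡ 14 (mod 1837)
521^8 ≡ 14^2 = 196 (mod 1837)
521^16 ≡ 196^2 = 38416 ≡ 1676 (mod 1837)
521^32 ≡ 1676^2 = 2808976 ≡ 203 (mod 1837)
521^64 ≡ 203^2 = 41209 ≡ 795 (mod 1837)
521^128 ≡ 795^2 = 632025 ≡ 97 (mod 1837)
521^256 ≡ 97^2 = 9409 ≡ 224 (mod 1837)
521^512 ≡ 224^2 = 50176 ≡ 577 (mod 1837)
521^961 = 521^512 * 521^256 * 521^128 * 521^64 * 521^1 ≡ 577 * 224 * 97 * 795 * 521 (mod 1837).
Accumulate the product:
577 * 224 = 129248 ≡ 658
658 * 97 = 63826 ≡ 1368
1368 * 795 = 1087560 ≡ 56
56 * 521 = 29176 ≡ 1621

1621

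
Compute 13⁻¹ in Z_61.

47

Apply the Euclidean algorithm and back-substitute:
61 = 4·13 + 9
13 = 1·9 + 4
9 = 2·4 + 1
4 = 4·1 + 0
gcd(13, 61) = 1, so the inverse exists.
Back-substitute for 1:
1 = 1·9 − 2·4
  = −2·13 + 3·9
  = 3·61 − 14·13
So 13⁻¹ ≡ −14 ≡ 47 (mod 61).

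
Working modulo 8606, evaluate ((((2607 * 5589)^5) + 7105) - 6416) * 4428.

2607 * 5589 = 14570523 ≡ 565 (mod 8606)
(565)^5 ≡ 7893 (mod 8606)
7893 + 7105 = 14998 ≡ 6392 (mod 8606)
6392 - 6416 = -24 ≡ 8582 (mod 8606)
8582 * 4428 = 38001096 ≡ 5606 (mod 8606)

5606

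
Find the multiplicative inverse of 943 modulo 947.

710

By the extended Euclidean algorithm:
947 = 1×943 + 4
943 = 235×4 + 3
4 = 1×3 + 1
3 = 3×1 + 0
gcd(943, 947) = 1, so the inverse exists.
Back-substitute for 1:
1 = 1×4 − 1×3
  = −1×943 + 236×4
  = 236×947 − 237×943
So 943⁻¹ ≡ −237 ≡ 710 (mod 947).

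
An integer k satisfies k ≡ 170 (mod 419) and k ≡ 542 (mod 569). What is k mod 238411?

419⁻¹ mod 569: 419×110 ≡ 1 (mod 569), so 419⁻¹ ≡ 110.
k = 170 + 419×((542 − 170)×110 mod 569) = 170 + 419×521 = 218469.

218469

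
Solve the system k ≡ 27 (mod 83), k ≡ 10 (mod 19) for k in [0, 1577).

276

83⁻¹ mod 19: 83·11 ≡ 1 (mod 19), so 83⁻¹ ≡ 11.
k = 27 + 83·((10 − 27)·11 mod 19) = 27 + 83·3 = 276.
Check: 276 mod 83 = 27, 276 mod 19 = 10. ✓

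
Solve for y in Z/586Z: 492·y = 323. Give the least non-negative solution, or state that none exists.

no solution

gcd(492, 586) = 2, and 2 does not divide 323.
So the congruence has no solution.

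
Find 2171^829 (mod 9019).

4924

2171^1 ≡ 2171 (mod 9019)
2171^2 ≡ 2171^2 = 4713241 ≡ 5323 (mod 9019)
2171^4 ≡ 5323^2 = 28334329 ≡ 5650 (mod 9019)
2171^8 ≡ 5650^2 = 31922500 ≡ 4259 (mod 9019)
2171^16 ≡ 4259^2 = 18139081 ≡ 1872 (mod 9019)
2171^32 ≡ 1872^2 = 3504384 ≡ 5012 (mod 9019)
2171^64 ≡ 5012^2 = 25120144 ≡ 2229 (mod 9019)
2171^128 ≡ 2229^2 = 4968441 ≡ 7991 (mod 9019)
2171^256 ≡ 7991^2 = 63856081 ≡ 1561 (mod 9019)
2171^512 ≡ 1561^2 = 2436721 ≡ 1591 (mod 9019)
2171^829 = 2171^512 * 2171^256 * 2171^32 * 2171^16 * 2171^8 * 2171^4 * 2171^1 ≡ 1591 * 1561 * 5012 * 1872 * 4259 * 5650 * 2171 (mod 9019).
Accumulate the product:
1591 * 1561 = 2483551 ≡ 3326
3326 * 5012 = 16669912 ≡ 2800
2800 * 1872 = 5241600 ≡ 1561
1561 * 4259 = 6648299 ≡ 1296
1296 * 5650 = 7322400 ≡ 7991
7991 * 2171 = 17348461 ≡ 4924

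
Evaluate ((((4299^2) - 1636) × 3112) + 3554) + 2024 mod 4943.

2281

(4299)^2 ≡ 4467 (mod 4943)
4467 - 1636 = 2831
2831 × 3112 = 8810072 ≡ 1646 (mod 4943)
1646 + 3554 = 5200 ≡ 257 (mod 4943)
257 + 2024 = 2281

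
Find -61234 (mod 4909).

-61234 = -13*4909 + 2583, so -61234 ≡ 2583 (mod 4909).

2583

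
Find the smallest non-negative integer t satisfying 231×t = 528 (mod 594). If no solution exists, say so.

10

gcd(231, 594) = 33, and 33 | 528, so solutions exist.
Divide through by 33: 7×t = 16 (mod 18).
7⁻¹ ≡ 13 (mod 18).
t ≡ 13×16 ≡ 10 (mod 18).
The smallest non-negative solution is t = 10.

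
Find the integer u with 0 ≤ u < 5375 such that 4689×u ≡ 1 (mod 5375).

4709

Apply the Euclidean algorithm and back-substitute:
5375 = 1*4689 + 686
4689 = 6*686 + 573
686 = 1*573 + 113
573 = 5*113 + 8
113 = 14*8 + 1
8 = 8*1 + 0
gcd(4689, 5375) = 1, so the inverse exists.
Back-substitute for 1:
1 = 1*113 − 14*8
  = −14*573 + 71*113
  = 71*686 − 85*573
  = −85*4689 + 581*686
  = 581*5375 − 666*4689
So 4689⁻¹ ≡ −666 ≡ 4709 (mod 5375).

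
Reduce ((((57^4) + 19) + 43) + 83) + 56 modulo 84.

(57)^4 ≡ 57 (mod 84)
57 + 19 = 76
76 + 43 = 119 ≡ 35 (mod 84)
35 + 83 = 118 ≡ 34 (mod 84)
34 + 56 = 90 ≡ 6 (mod 84)

6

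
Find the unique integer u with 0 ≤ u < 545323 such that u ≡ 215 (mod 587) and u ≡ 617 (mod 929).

133464

587⁻¹ mod 929: 587*747 ≡ 1 (mod 929), so 587⁻¹ ≡ 747.
u = 215 + 587*((617 − 215)*747 mod 929) = 215 + 587*227 = 133464.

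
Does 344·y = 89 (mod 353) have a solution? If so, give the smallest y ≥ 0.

gcd(344, 353) = 1, so a unique solution mod 353 exists.
344⁻¹ ≡ 196 (mod 353).
y ≡ 196·89 ≡ 147 (mod 353).

147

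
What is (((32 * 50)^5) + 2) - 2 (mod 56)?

16

32 * 50 = 1600 ≡ 32 (mod 56)
(32)^5 ≡ 16 (mod 56)
16 + 2 = 18
18 - 2 = 16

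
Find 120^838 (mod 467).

Compute successive squares:
838 in binary is 1101000110, i.e. 838 = 512 + 256 + 64 + 4 + 2.
120^1 ≡ 120 (mod 467)
120^2 ≡ 120^2 = 14400 ≡ 390 (mod 467)
120^4 ≡ 390^2 = 152100 ≡ 325 (mod 467)
120^8 ≡ 325^2 = 105625 ≡ 83 (mod 467)
120^16 ≡ 83^2 = 6889 ≡ 351 (mod 467)
120^32 ≡ 351^2 = 123201 ≡ 380 (mod 467)
120^64 ≡ 380^2 = 144400 ≡ 97 (mod 467)
120^128 ≡ 97^2 = 9409 ≡ 69 (mod 467)
120^256 ≡ 69^2 = 4761 ≡ 91 (mod 467)
120^512 ≡ 91^2 = 8281 ≡ 342 (mod 467)
120^838 = 120^512 * 120^256 * 120^64 * 120^4 * 120^2 ≡ 342 * 91 * 97 * 325 * 390 (mod 467).
Accumulate the product:
342 * 91 = 31122 ≡ 300
300 * 97 = 29100 ≡ 146
146 * 325 = 47450 ≡ 283
283 * 390 = 110370 ≡ 158

158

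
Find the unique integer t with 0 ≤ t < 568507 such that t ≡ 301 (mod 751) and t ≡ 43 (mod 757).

32594

751⁻¹ mod 757: 751×126 ≡ 1 (mod 757), so 751⁻¹ ≡ 126.
t = 301 + 751×((43 − 301)×126 mod 757) = 301 + 751×43 = 32594.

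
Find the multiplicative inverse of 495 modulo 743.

743 = 1·495 + 248
495 = 1·248 + 247
248 = 1·247 + 1
247 = 247·1 + 0
gcd(495, 743) = 1, so the inverse exists.
Back-substitute for 1:
1 = 1·248 − 1·247
  = −1·495 + 2·248
  = 2·743 − 3·495
So 495⁻¹ ≡ −3 ≡ 740 (mod 743).

740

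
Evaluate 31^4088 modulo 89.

4088 in binary is 111111111000, i.e. 4088 = 2048 + 1024 + 512 + 256 + 128 + 64 + 32 + 16 + 8.
31^1 ≡ 31 (mod 89)
31^2 ≡ 31^2 = 961 ≡ 71 (mod 89)
31^4 ≡ 71^2 = 5041 ≡ 57 (mod 89)
31^8 ≡ 57^2 = 3249 ≡ 45 (mod 89)
31^16 ≡ 45^2 = 2025 ≡ 67 (mod 89)
31^32 ≡ 67^2 = 4489 ≡ 39 (mod 89)
31^64 ≡ 39^2 = 1521 ≡ 8 (mod 89)
31^128 ≡ 8^2 = 64 (mod 89)
31^256 ≡ 64^2 = 4096 ≡ 2 (mod 89)
31^512 ≡ 2^2 = 4 (mod 89)
31^1024 ≡ 4^2 = 16 (mod 89)
31^2048 ≡ 16^2 = 256 ≡ 78 (mod 89)
31^4088 = 31^2048 · 31^1024 · 31^512 · 31^256 · 31^128 · 31^64 · 31^32 · 31^16 · 31^8 ≡ 78 · 16 · 4 · 2 · 64 · 8 · 39 · 67 · 45 (mod 89).
Accumulate the product:
78 · 16 = 1248 ≡ 2
2 · 4 = 8
8 · 2 = 16
16 · 64 = 1024 ≡ 45
45 · 8 = 360 ≡ 4
4 · 39 = 156 ≡ 67
67 · 67 = 4489 ≡ 39
39 · 45 = 1755 ≡ 64

64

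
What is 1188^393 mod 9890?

3768

By square-and-multiply:
1188^1 ≡ 1188 (mod 9890)
1188^2 ≡ 1188^2 = 1411344 ≡ 6964 (mod 9890)
1188^4 ≡ 6964^2 = 48497296 ≡ 6626 (mod 9890)
1188^8 ≡ 6626^2 = 43903876 ≡ 2166 (mod 9890)
1188^16 ≡ 2166^2 = 4691556 ≡ 3696 (mod 9890)
1188^32 ≡ 3696^2 = 13660416 ≡ 2326 (mod 9890)
1188^64 ≡ 2326^2 = 5410276 ≡ 446 (mod 9890)
1188^128 ≡ 446^2 = 198916 ≡ 1116 (mod 9890)
1188^256 ≡ 1116^2 = 1245456 ≡ 9206 (mod 9890)
1188^393 = 1188^256 × 1188^128 × 1188^8 × 1188^1 ≡ 9206 × 1116 × 2166 × 1188 (mod 9890).
Accumulate the product:
9206 × 1116 = 10273896 ≡ 8076
8076 × 2166 = 17492616 ≡ 7096
7096 × 1188 = 8430048 ≡ 3768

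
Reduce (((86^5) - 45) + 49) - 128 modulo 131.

(86)^5 ≡ 47 (mod 131)
47 - 45 = 2
2 + 49 = 51
51 - 128 = -77 ≡ 54 (mod 131)

54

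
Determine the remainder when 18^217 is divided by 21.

Compute successive squares:
217 in binary is 11011001, i.e. 217 = 128 + 64 + 16 + 8 + 1.
18^1 ≡ 18 (mod 21)
18^2 ≡ 18^2 = 324 ≡ 9 (mod 21)
18^4 ≡ 9^2 = 81 ≡ 18 (mod 21)
18^8 ≡ 18^2 = 324 ≡ 9 (mod 21)
18^16 ≡ 9^2 = 81 ≡ 18 (mod 21)
18^32 ≡ 18^2 = 324 ≡ 9 (mod 21)
18^64 ≡ 9^2 = 81 ≡ 18 (mod 21)
18^128 ≡ 18^2 = 324 ≡ 9 (mod 21)
18^217 = 18^128 × 18^64 × 18^16 × 18^8 × 18^1 ≡ 9 × 18 × 18 × 9 × 18 (mod 21).
Accumulate the product:
9 × 18 = 162 ≡ 15
15 × 18 = 270 ≡ 18
18 × 9 = 162 ≡ 15
15 × 18 = 270 ≡ 18

18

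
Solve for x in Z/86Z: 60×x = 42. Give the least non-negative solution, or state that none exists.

5

gcd(60, 86) = 2, and 2 | 42, so solutions exist.
Divide through by 2: 30×x ≡ 21 (mod 43).
30⁻¹ ≡ 33 (mod 43).
x ≡ 33×21 ≡ 5 (mod 43).
The smallest non-negative solution is x = 5.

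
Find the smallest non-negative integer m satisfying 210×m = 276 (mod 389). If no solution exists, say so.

68

gcd(210, 389) = 1, so a unique solution mod 389 exists.
210⁻¹ ≡ 113 (mod 389).
m ≡ 113×276 ≡ 68 (mod 389).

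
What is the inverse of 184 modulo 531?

430

531 = 2*184 + 163
184 = 1*163 + 21
163 = 7*21 + 16
21 = 1*16 + 5
16 = 3*5 + 1
5 = 5*1 + 0
gcd(184, 531) = 1, so the inverse exists.
Back-substitute for 1:
1 = 1*16 − 3*5
  = −3*21 + 4*16
  = 4*163 − 31*21
  = −31*184 + 35*163
  = 35*531 − 101*184
So 184⁻¹ ≡ −101 ≡ 430 (mod 531).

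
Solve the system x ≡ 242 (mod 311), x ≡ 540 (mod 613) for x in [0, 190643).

311⁻¹ mod 613: 311*477 ≡ 1 (mod 613), so 311⁻¹ ≡ 477.
x = 242 + 311*((540 − 242)*477 mod 613) = 242 + 311*543 = 169115.
Check: 169115 mod 311 = 242, 169115 mod 613 = 540. ✓

169115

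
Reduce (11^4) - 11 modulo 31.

(11)^4 ≡ 9 (mod 31)
9 - 11 = -2 ≡ 29 (mod 31)

29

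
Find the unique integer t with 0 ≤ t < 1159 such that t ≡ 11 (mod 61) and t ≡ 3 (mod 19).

1048

61⁻¹ mod 19: 61·5 ≡ 1 (mod 19), so 61⁻¹ ≡ 5.
t = 11 + 61·((3 − 11)·5 mod 19) = 11 + 61·17 = 1048.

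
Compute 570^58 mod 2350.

1400

58 in binary is 111010, i.e. 58 = 32 + 16 + 8 + 2.
570^1 ≡ 570 (mod 2350)
570^2 ≡ 570^2 = 324900 ≡ 600 (mod 2350)
570^4 ≡ 600^2 = 360000 ≡ 450 (mod 2350)
570^8 ≡ 450^2 = 202500 ≡ 400 (mod 2350)
570^16 ≡ 400^2 = 160000 ≡ 200 (mod 2350)
570^32 ≡ 200^2 = 40000 ≡ 50 (mod 2350)
570^58 = 570^32 × 570^16 × 570^8 × 570^2 ≡ 50 × 200 × 400 × 600 (mod 2350).
Accumulate the product:
50 × 200 = 10000 ≡ 600
600 × 400 = 240000 ≡ 300
300 × 600 = 180000 ≡ 1400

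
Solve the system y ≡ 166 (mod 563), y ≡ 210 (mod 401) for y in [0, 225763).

563⁻¹ mod 401: 563·151 ≡ 1 (mod 401), so 563⁻¹ ≡ 151.
y = 166 + 563·((210 − 166)·151 mod 401) = 166 + 563·228 = 128530.
Check: 128530 mod 563 = 166, 128530 mod 401 = 210. ✓

128530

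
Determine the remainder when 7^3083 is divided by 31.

Compute successive squares:
3083 in binary is 110000001011, i.e. 3083 = 2048 + 1024 + 8 + 2 + 1.
7^1 ≡ 7 (mod 31)
7^2 ≡ 7^2 = 49 ≡ 18 (mod 31)
7^4 ≡ 18^2 = 324 ≡ 14 (mod 31)
7^8 ≡ 14^2 = 196 ≡ 10 (mod 31)
7^16 ≡ 10^2 = 100 ≡ 7 (mod 31)
7^32 ≡ 7^2 = 49 ≡ 18 (mod 31)
7^64 ≡ 18^2 = 324 ≡ 14 (mod 31)
7^128 ≡ 14^2 = 196 ≡ 10 (mod 31)
7^256 ≡ 10^2 = 100 ≡ 7 (mod 31)
7^512 ≡ 7^2 = 49 ≡ 18 (mod 31)
7^1024 ≡ 18^2 = 324 ≡ 14 (mod 31)
7^2048 ≡ 14^2 = 196 ≡ 10 (mod 31)
7^3083 = 7^2048 * 7^1024 * 7^8 * 7^2 * 7^1 ≡ 10 * 14 * 10 * 18 * 7 (mod 31).
Accumulate the product:
10 * 14 = 140 ≡ 16
16 * 10 = 160 ≡ 5
5 * 18 = 90 ≡ 28
28 * 7 = 196 ≡ 10

10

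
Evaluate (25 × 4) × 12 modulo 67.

25 × 4 = 100 ≡ 33 (mod 67)
33 × 12 = 396 ≡ 61 (mod 67)

61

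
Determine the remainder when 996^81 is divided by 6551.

Using repeated squaring:
81 in binary is 1010001, i.e. 81 = 64 + 16 + 1.
996^1 ≡ 996 (mod 6551)
996^2 ≡ 996^2 = 992016 ≡ 2815 (mod 6551)
996^4 ≡ 2815^2 = 7924225 ≡ 4066 (mod 6551)
996^8 ≡ 4066^2 = 16532356 ≡ 4183 (mod 6551)
996^16 ≡ 4183^2 = 17497489 ≡ 6319 (mod 6551)
996^32 ≡ 6319^2 = 39929761 ≡ 1416 (mod 6551)
996^64 ≡ 1416^2 = 2005056 ≡ 450 (mod 6551)
996^81 = 996^64 · 996^16 · 996^1 ≡ 450 · 6319 · 996 (mod 6551).
Accumulate the product:
450 · 6319 = 2843550 ≡ 416
416 · 996 = 414336 ≡ 1623

1623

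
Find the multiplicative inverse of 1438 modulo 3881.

3155

Run the extended Euclidean algorithm:
3881 = 2·1438 + 1005
1438 = 1·1005 + 433
1005 = 2·433 + 139
433 = 3·139 + 16
139 = 8·16 + 11
16 = 1·11 + 5
11 = 2·5 + 1
5 = 5·1 + 0
gcd(1438, 3881) = 1, so the inverse exists.
Bézout: 1 = 269·3881 − 726·1438.
So 1438⁻¹ ≡ −726 ≡ 3155 (mod 3881).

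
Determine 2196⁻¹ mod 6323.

6323 = 2×2196 + 1931
2196 = 1×1931 + 265
1931 = 7×265 + 76
265 = 3×76 + 37
76 = 2×37 + 2
37 = 18×2 + 1
2 = 2×1 + 0
gcd(2196, 6323) = 1, so the inverse exists.
Bézout: 1 = −1069×6323 + 3078×2196.
So 2196⁻¹ ≡ 3078 (mod 6323).

3078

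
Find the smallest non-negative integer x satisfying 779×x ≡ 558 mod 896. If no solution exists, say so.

gcd(779, 896) = 1, so a unique solution mod 896 exists.
779⁻¹ ≡ 291 (mod 896).
x ≡ 291×558 ≡ 202 (mod 896).

202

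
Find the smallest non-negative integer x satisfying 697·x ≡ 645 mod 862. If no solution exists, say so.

gcd(697, 862) = 1, so a unique solution mod 862 exists.
697⁻¹ ≡ 303 (mod 862).
x ≡ 303·645 ≡ 623 (mod 862).

623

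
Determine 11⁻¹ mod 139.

38

Apply the Euclidean algorithm and back-substitute:
139 = 12*11 + 7
11 = 1*7 + 4
7 = 1*4 + 3
4 = 1*3 + 1
3 = 3*1 + 0
gcd(11, 139) = 1, so the inverse exists.
Back-substitute for 1:
1 = 1*4 − 1*3
  = −1*7 + 2*4
  = 2*11 − 3*7
  = −3*139 + 38*11
So 11⁻¹ ≡ 38 (mod 139).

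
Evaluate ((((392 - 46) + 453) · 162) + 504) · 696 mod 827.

392 - 46 = 346
346 + 453 = 799
799 · 162 = 129438 ≡ 426 (mod 827)
426 + 504 = 930 ≡ 103 (mod 827)
103 · 696 = 71688 ≡ 566 (mod 827)

566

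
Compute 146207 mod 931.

146207 = 157·931 + 40, so 146207 ≡ 40 (mod 931).

40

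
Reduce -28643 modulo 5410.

-28643 = -6*5410 + 3817, so -28643 ≡ 3817 (mod 5410).

3817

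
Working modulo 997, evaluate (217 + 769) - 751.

217 + 769 = 986
986 - 751 = 235

235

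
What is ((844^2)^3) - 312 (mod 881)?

(844)^2 ≡ 488 (mod 881)
(488)^3 ≡ 681 (mod 881)
681 - 312 = 369

369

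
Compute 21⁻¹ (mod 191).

Apply the Euclidean algorithm and back-substitute:
191 = 9·21 + 2
21 = 10·2 + 1
2 = 2·1 + 0
gcd(21, 191) = 1, so the inverse exists.
Bézout: 1 = −10·191 + 91·21.
So 21⁻¹ ≡ 91 (mod 191).

91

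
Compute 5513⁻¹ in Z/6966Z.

6966 = 1*5513 + 1453
5513 = 3*1453 + 1154
1453 = 1*1154 + 299
1154 = 3*299 + 257
299 = 1*257 + 42
257 = 6*42 + 5
42 = 8*5 + 2
5 = 2*2 + 1
2 = 2*1 + 0
gcd(5513, 6966) = 1, so the inverse exists.
Back-substitute for 1:
1 = 1*5 − 2*2
  = −2*42 + 17*5
  = 17*257 − 104*42
  = −104*299 + 121*257
  = 121*1154 − 467*299
  = −467*1453 + 588*1154
  = 588*5513 − 2231*1453
  = −2231*6966 + 2819*5513
So 5513⁻¹ ≡ 2819 (mod 6966).

2819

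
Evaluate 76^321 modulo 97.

77

By square-and-multiply:
76^1 ≡ 76 (mod 97)
76^2 ≡ 76^2 = 5776 ≡ 53 (mod 97)
76^4 ≡ 53^2 = 2809 ≡ 93 (mod 97)
76^8 ≡ 93^2 = 8649 ≡ 16 (mod 97)
76^16 ≡ 16^2 = 256 ≡ 62 (mod 97)
76^32 ≡ 62^2 = 3844 ≡ 61 (mod 97)
76^64 ≡ 61^2 = 3721 ≡ 35 (mod 97)
76^128 ≡ 35^2 = 1225 ≡ 61 (mod 97)
76^256 ≡ 61^2 = 3721 ≡ 35 (mod 97)
76^321 = 76^256 · 76^64 · 76^1 ≡ 35 · 35 · 76 (mod 97).
Accumulate the product:
35 · 35 = 1225 ≡ 61
61 · 76 = 4636 ≡ 77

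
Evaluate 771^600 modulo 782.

101

600 in binary is 1001011000, i.e. 600 = 512 + 64 + 16 + 8.
771^1 ≡ 771 (mod 782)
771^2 ≡ 771^2 = 594441 ≡ 121 (mod 782)
771^4 ≡ 121^2 = 14641 ≡ 565 (mod 782)
771^8 ≡ 565^2 = 319225 ≡ 169 (mod 782)
771^16 ≡ 169^2 = 28561 ≡ 409 (mod 782)
771^32 ≡ 409^2 = 167281 ≡ 715 (mod 782)
771^64 ≡ 715^2 = 511225 ≡ 579 (mod 782)
771^128 ≡ 579^2 = 335241 ≡ 545 (mod 782)
771^256 ≡ 545^2 = 297025 ≡ 647 (mod 782)
771^512 ≡ 647^2 = 418609 ≡ 239 (mod 782)
771^600 = 771^512 × 771^64 × 771^16 × 771^8 ≡ 239 × 579 × 409 × 169 (mod 782).
Accumulate the product:
239 × 579 = 138381 ≡ 749
749 × 409 = 306341 ≡ 579
579 × 169 = 97851 ≡ 101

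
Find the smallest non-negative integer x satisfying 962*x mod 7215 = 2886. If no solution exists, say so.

gcd(962, 7215) = 481, and 481 | 2886, so solutions exist.
Divide through by 481: 2*x ≡ 6 mod 15.
2⁻¹ ≡ 8 (mod 15).
x ≡ 8*6 ≡ 3 (mod 15).
The smallest non-negative solution is x = 3.

3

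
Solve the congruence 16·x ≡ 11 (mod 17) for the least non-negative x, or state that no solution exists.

gcd(16, 17) = 1, so a unique solution mod 17 exists.
16⁻¹ ≡ 16 (mod 17).
x ≡ 16·11 ≡ 6 (mod 17).

6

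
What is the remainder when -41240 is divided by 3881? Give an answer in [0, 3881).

1451

-41240 = -11×3881 + 1451, so -41240 ≡ 1451 (mod 3881).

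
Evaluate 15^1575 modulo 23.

5

1575 in binary is 11000100111, i.e. 1575 = 1024 + 512 + 32 + 4 + 2 + 1.
15^1 ≡ 15 (mod 23)
15^2 ≡ 15^2 = 225 ≡ 18 (mod 23)
15^4 ≡ 18^2 = 324 ≡ 2 (mod 23)
15^8 ≡ 2^2 = 4 (mod 23)
15^16 ≡ 4^2 = 16 (mod 23)
15^32 ≡ 16^2 = 256 ≡ 3 (mod 23)
15^64 ≡ 3^2 = 9 (mod 23)
15^128 ≡ 9^2 = 81 ≡ 12 (mod 23)
15^256 ≡ 12^2 = 144 ≡ 6 (mod 23)
15^512 ≡ 6^2 = 36 ≡ 13 (mod 23)
15^1024 ≡ 13^2 = 169 ≡ 8 (mod 23)
15^1575 = 15^1024 × 15^512 × 15^32 × 15^4 × 15^2 × 15^1 ≡ 8 × 13 × 3 × 2 × 18 × 15 (mod 23).
Accumulate the product:
8 × 13 = 104 ≡ 12
12 × 3 = 36 ≡ 13
13 × 2 = 26 ≡ 3
3 × 18 = 54 ≡ 8
8 × 15 = 120 ≡ 5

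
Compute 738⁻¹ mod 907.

161

Run the extended Euclidean algorithm:
907 = 1·738 + 169
738 = 4·169 + 62
169 = 2·62 + 45
62 = 1·45 + 17
45 = 2·17 + 11
17 = 1·11 + 6
11 = 1·6 + 5
6 = 1·5 + 1
5 = 5·1 + 0
gcd(738, 907) = 1, so the inverse exists.
Bézout: 1 = −131·907 + 161·738.
So 738⁻¹ ≡ 161 (mod 907).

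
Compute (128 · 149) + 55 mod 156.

95

128 · 149 = 19072 ≡ 40 (mod 156)
40 + 55 = 95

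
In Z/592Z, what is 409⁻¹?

537

Run the extended Euclidean algorithm:
592 = 1·409 + 183
409 = 2·183 + 43
183 = 4·43 + 11
43 = 3·11 + 10
11 = 1·10 + 1
10 = 10·1 + 0
gcd(409, 592) = 1, so the inverse exists.
Back-substitute for 1:
1 = 1·11 − 1·10
  = −1·43 + 4·11
  = 4·183 − 17·43
  = −17·409 + 38·183
  = 38·592 − 55·409
So 409⁻¹ ≡ −55 ≡ 537 (mod 592).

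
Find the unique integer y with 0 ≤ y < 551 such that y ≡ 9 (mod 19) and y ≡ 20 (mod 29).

19⁻¹ mod 29: 19*26 ≡ 1 (mod 29), so 19⁻¹ ≡ 26.
y = 9 + 19*((20 − 9)*26 mod 29) = 9 + 19*25 = 484.

484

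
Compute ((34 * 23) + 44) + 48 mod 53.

34 * 23 = 782 ≡ 40 (mod 53)
40 + 44 = 84 ≡ 31 (mod 53)
31 + 48 = 79 ≡ 26 (mod 53)

26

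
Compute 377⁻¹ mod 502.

253

502 = 1*377 + 125
377 = 3*125 + 2
125 = 62*2 + 1
2 = 2*1 + 0
gcd(377, 502) = 1, so the inverse exists.
Back-substitute for 1:
1 = 1*125 − 62*2
  = −62*377 + 187*125
  = 187*502 − 249*377
So 377⁻¹ ≡ −249 ≡ 253 (mod 502).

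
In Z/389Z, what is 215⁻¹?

38

By the extended Euclidean algorithm:
389 = 1*215 + 174
215 = 1*174 + 41
174 = 4*41 + 10
41 = 4*10 + 1
10 = 10*1 + 0
gcd(215, 389) = 1, so the inverse exists.
Back-substitute for 1:
1 = 1*41 − 4*10
  = −4*174 + 17*41
  = 17*215 − 21*174
  = −21*389 + 38*215
So 215⁻¹ ≡ 38 (mod 389).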